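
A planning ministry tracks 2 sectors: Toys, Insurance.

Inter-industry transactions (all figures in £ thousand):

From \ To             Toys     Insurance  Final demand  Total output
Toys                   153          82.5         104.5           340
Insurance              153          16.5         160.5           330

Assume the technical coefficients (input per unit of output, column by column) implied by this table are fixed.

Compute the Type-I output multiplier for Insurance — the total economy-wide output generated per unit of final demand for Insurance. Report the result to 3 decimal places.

Technical coefficients a_ij = z_ij / X_j:
  a_TT = 153/340 = 0.45, a_IT = 153/340 = 0.45
  a_TI = 82.5/330 = 0.25, a_II = 16.5/330 = 0.05
I − A =
  [   0.55    -0.25]
  [  -0.45     0.95]
det(I−A) = (0.55)(0.95) − (-0.25)(-0.45) = 0.4100
adj(I−A) = [[0.95, 0.25], [0.45, 0.55]]
(I − A)⁻¹ = adj(I−A) / det(I−A) ≈
  [   2.3171     0.6098]
  [   1.0976     1.3415]
The output multiplier for sector j is the column-j sum of the Leontief inverse (I − A)⁻¹ = adj(I−A) / det(I−A).
Column I of adj(I−A): (0.25, 0.55); det(I−A) = 0.4100.
m_I = (0.25 + 0.55) / 0.4100 = 0.80 / 0.4100 ≈ 1.951.

m_I = 1.951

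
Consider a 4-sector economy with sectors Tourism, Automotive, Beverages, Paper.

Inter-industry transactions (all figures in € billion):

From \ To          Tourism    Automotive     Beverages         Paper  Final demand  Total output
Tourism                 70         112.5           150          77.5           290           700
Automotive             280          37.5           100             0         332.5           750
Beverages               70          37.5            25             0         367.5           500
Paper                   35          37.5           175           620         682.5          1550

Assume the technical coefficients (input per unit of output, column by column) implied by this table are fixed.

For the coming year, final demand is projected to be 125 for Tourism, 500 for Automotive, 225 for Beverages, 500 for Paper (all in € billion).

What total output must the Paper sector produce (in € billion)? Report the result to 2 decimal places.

Technical coefficients a_ij = z_ij / X_j:
  a_TT = 70/700 = 0.10, a_AT = 280/700 = 0.40, a_BT = 70/700 = 0.10, a_PT = 35/700 = 0.05
  a_TA = 112.5/750 = 0.15, a_AA = 37.5/750 = 0.05, a_BA = 37.5/750 = 0.05, a_PA = 37.5/750 = 0.05
  a_TB = 150/500 = 0.30, a_AB = 100/500 = 0.20, a_BB = 25/500 = 0.05, a_PB = 175/500 = 0.35
  a_TP = 77.5/1550 = 0.05, a_AP = 0/1550 = 0.00, a_BP = 0/1550 = 0.00, a_PP = 620/1550 = 0.40
I − A =
  [   0.90    -0.15    -0.30    -0.05]
  [  -0.40     0.95    -0.20     0.00]
  [  -0.10    -0.05     0.95     0.00]
  [  -0.05    -0.05    -0.35     0.60]
Compute the cofactors C_ij = (−1)^(i+j)·(3×3 minor ij) of I−A; the adjugate is their transpose:
adj(I−A) = Cᵀ =
  [ 0.535500   0.097750   0.206125   0.044625]
  [ 0.240000   0.490875   0.186500   0.020000]
  [ 0.069000   0.036125   0.473625   0.005750]
  [ 0.104875   0.070125   0.309000   0.708750]
det(I−A) = Σ_j (I−A)_1j·C_1j = (0.90)(0.535500) + (-0.15)(0.240000) + (-0.30)(0.069000) + (-0.05)(0.104875) = 0.42000625
(I − A)⁻¹ = adj(I−A) / det(I−A) ≈
  [   1.2750     0.2327     0.4908     0.1062]
  [   0.5714     1.1687     0.4440     0.0476]
  [   0.1643     0.0860     1.1277     0.0137]
  [   0.2497     0.1670     0.7357     1.6875]
x = (I − A)⁻¹ d = adj(I−A)·d / det(I−A), with det(I−A) = 0.42000625:
  x_T = (0.535500·125 + 0.097750·500 + 0.206125·225 + 0.044625·500) / 0.42000625 = 184.503125 / 0.42000625 ≈ 439.29
  x_A = (0.240000·125 + 0.490875·500 + 0.186500·225 + 0.020000·500) / 0.42000625 = 327.40 / 0.42000625 ≈ 779.51
  x_B = (0.069000·125 + 0.036125·500 + 0.473625·225 + 0.005750·500) / 0.42000625 = 136.128125 / 0.42000625 ≈ 324.11
  x_P = (0.104875·125 + 0.070125·500 + 0.309000·225 + 0.708750·500) / 0.42000625 = 472.071875 / 0.42000625 ≈ 1123.96

x_P = 1123.96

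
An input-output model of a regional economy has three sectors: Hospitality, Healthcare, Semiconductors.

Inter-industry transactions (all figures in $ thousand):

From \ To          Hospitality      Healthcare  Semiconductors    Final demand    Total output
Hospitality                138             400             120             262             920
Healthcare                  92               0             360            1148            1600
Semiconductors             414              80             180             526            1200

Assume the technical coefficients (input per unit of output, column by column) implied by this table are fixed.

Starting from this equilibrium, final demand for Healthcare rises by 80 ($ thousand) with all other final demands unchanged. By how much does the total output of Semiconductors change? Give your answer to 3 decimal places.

Technical coefficients a_ij = z_ij / X_j:
  a_11 = 138/920 = 0.15, a_21 = 92/920 = 0.10, a_31 = 414/920 = 0.45
  a_12 = 400/1600 = 0.25, a_22 = 0/1600 = 0.00, a_32 = 80/1600 = 0.05
  a_13 = 120/1200 = 0.10, a_23 = 360/1200 = 0.30, a_33 = 180/1200 = 0.15
I − A =
  [   0.85    -0.25    -0.10]
  [  -0.10     1.00    -0.30]
  [  -0.45    -0.05     0.85]
Cofactors of I−A, C_ij = (−1)^(i+j)·(minor ij) (rows/columns in the sector order above):
  C_11 = (1.00)(0.85) − (-0.30)(-0.05) = 0.8350
  C_12 = −[(-0.10)(0.85) − (-0.30)(-0.45)] = 0.2200
  C_13 = (-0.10)(-0.05) − (1.00)(-0.45) = 0.4550
  C_21 = −[(-0.25)(0.85) − (-0.10)(-0.05)] = 0.2175
  C_22 = (0.85)(0.85) − (-0.10)(-0.45) = 0.6775
  C_23 = −[(0.85)(-0.05) − (-0.25)(-0.45)] = 0.1550
  C_31 = (-0.25)(-0.30) − (-0.10)(1.00) = 0.1750
  C_32 = −[(0.85)(-0.30) − (-0.10)(-0.10)] = 0.2650
  C_33 = (0.85)(1.00) − (-0.25)(-0.10) = 0.8250
det(I−A) = Σ_j (I−A)_1j·C_1j = (0.85)(0.8350) + (-0.25)(0.2200) + (-0.10)(0.4550) = 0.60925
adj(I−A) = Cᵀ =
  [ 0.8350   0.2175   0.1750]
  [ 0.2200   0.6775   0.2650]
  [ 0.4550   0.1550   0.8250]
(I − A)⁻¹ = adj(I−A) / det(I−A) ≈
  [   1.3705     0.3570     0.2872]
  [   0.3611     1.1120     0.4350]
  [   0.7468     0.2544     1.3541]
Δx = (I − A)⁻¹ Δd with Δd having +80 in the Healthcare component and 0 elsewhere.
So Δx_3 = L_32 · (+80), where L_32 = adj(I−A)_32 / det(I−A) = 0.1550 / 0.60925.
Δx_3 = 0.1550 × (+80) / 0.60925 = 12.40 / 0.60925 ≈ 20.353.

Δx_3 = 20.353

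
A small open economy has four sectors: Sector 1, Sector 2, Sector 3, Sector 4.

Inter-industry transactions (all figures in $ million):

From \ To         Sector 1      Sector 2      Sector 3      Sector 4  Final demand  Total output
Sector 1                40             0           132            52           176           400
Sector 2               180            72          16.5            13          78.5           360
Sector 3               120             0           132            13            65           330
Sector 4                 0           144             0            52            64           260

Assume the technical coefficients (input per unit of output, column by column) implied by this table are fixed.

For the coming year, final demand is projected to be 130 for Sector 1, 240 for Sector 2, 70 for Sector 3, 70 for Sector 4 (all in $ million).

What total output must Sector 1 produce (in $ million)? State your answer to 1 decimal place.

x_1 = 373.9

Technical coefficients a_ij = z_ij / X_j:
  a_11 = 40/400 = 0.10, a_21 = 180/400 = 0.45, a_31 = 120/400 = 0.30, a_41 = 0/400 = 0.00
  a_12 = 0/360 = 0.00, a_22 = 72/360 = 0.20, a_32 = 0/360 = 0.00, a_42 = 144/360 = 0.40
  a_13 = 132/330 = 0.40, a_23 = 16.5/330 = 0.05, a_33 = 132/330 = 0.40, a_43 = 0/330 = 0.00
  a_14 = 52/260 = 0.20, a_24 = 13/260 = 0.05, a_34 = 13/260 = 0.05, a_44 = 52/260 = 0.20
I − A =
  [   0.90     0.00    -0.40    -0.20]
  [  -0.45     0.80    -0.05    -0.05]
  [  -0.30     0.00     0.60    -0.05]
  [   0.00    -0.40     0.00     0.80]
Compute the cofactors C_ij = (−1)^(i+j)·(3×3 minor ij) of I−A; the adjugate is their transpose:
adj(I−A) = Cᵀ =
  [ 0.37100   0.05600   0.25200   0.11200]
  [ 0.22800   0.33600   0.18000   0.08925]
  [ 0.19500   0.04200   0.52200   0.08400]
  [ 0.11400   0.16800   0.09000   0.33600]
det(I−A) = Σ_j (I−A)_1j·C_1j = (0.90)(0.37100) + (0.00)(0.22800) + (-0.40)(0.19500) + (-0.20)(0.11400) = 0.2331
(I − A)⁻¹ = adj(I−A) / det(I−A) ≈
  [   1.5916     0.2402     1.0811     0.4805]
  [   0.9781     1.4414     0.7722     0.3829]
  [   0.8366     0.1802     2.2394     0.3604]
  [   0.4891     0.7207     0.3861     1.4414]
x = (I − A)⁻¹ d = adj(I−A)·d / det(I−A), with det(I−A) = 0.2331:
  x_1 = (0.37100·130 + 0.05600·240 + 0.25200·70 + 0.11200·70) / 0.2331 = 87.15 / 0.2331 ≈ 373.9
  x_2 = (0.22800·130 + 0.33600·240 + 0.18000·70 + 0.08925·70) / 0.2331 = 129.1275 / 0.2331 ≈ 554.0
  x_3 = (0.19500·130 + 0.04200·240 + 0.52200·70 + 0.08400·70) / 0.2331 = 77.85 / 0.2331 ≈ 334.0
  x_4 = (0.11400·130 + 0.16800·240 + 0.09000·70 + 0.33600·70) / 0.2331 = 84.96 / 0.2331 ≈ 364.5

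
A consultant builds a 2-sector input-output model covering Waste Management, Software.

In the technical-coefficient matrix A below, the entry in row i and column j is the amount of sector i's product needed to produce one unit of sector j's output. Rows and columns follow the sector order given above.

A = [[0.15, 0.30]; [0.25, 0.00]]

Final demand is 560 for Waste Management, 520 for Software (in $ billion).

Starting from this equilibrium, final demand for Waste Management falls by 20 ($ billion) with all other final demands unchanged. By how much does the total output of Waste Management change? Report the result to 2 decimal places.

Δx_1 = -25.81

I − A =
  [   0.85    -0.30]
  [  -0.25     1.00]
det(I−A) = (0.85)(1.00) − (-0.30)(-0.25) = 0.7750
adj(I−A) = [[1.00, 0.30], [0.25, 0.85]]
(I − A)⁻¹ = adj(I−A) / det(I−A) ≈
  [   1.2903     0.3871]
  [   0.3226     1.0968]
Δx = (I − A)⁻¹ Δd with Δd having -20 in the Waste Management component and 0 elsewhere.
So Δx_1 = L_11 · (-20), where L_11 = adj(I−A)_11 / det(I−A) = 1.00 / 0.7750.
Δx_1 = 1.00 × (-20) / 0.7750 = -20.00 / 0.7750 ≈ -25.81.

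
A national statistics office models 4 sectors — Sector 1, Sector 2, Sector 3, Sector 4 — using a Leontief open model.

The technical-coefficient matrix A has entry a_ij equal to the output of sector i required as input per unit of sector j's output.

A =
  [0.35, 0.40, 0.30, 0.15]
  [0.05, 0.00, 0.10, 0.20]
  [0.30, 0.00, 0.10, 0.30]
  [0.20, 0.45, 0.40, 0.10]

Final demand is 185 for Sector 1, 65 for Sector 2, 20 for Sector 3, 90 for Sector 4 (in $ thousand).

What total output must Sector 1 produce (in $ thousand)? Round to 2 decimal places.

x_1 = 880.71

I − A =
  [   0.65    -0.40    -0.30    -0.15]
  [  -0.05     1.00    -0.10    -0.20]
  [  -0.30     0.00     0.90    -0.30]
  [  -0.20    -0.45    -0.40     0.90]
Compute the cofactors C_ij = (−1)^(i+j)·(3×3 minor ij) of I−A; the adjugate is their transpose:
adj(I−A) = Cᵀ =
  [ 0.595500   0.377250   0.377750   0.309000]
  [ 0.127500   0.304500   0.136000   0.134250]
  [ 0.309750   0.240000   0.459125   0.258000]
  [ 0.333750   0.342750   0.356000   0.465000]
det(I−A) = Σ_j (I−A)_1j·C_1j = (0.65)(0.595500) + (-0.40)(0.127500) + (-0.30)(0.309750) + (-0.15)(0.333750) = 0.1930875
(I − A)⁻¹ = adj(I−A) / det(I−A) ≈
  [   3.0841     1.9538     1.9564     1.6003]
  [   0.6603     1.5770     0.7043     0.6953]
  [   1.6042     1.2430     2.3778     1.3362]
  [   1.7285     1.7751     1.8437     2.4082]
x = (I − A)⁻¹ d = adj(I−A)·d / det(I−A), with det(I−A) = 0.1930875:
  x_1 = (0.595500·185 + 0.377250·65 + 0.377750·20 + 0.309000·90) / 0.1930875 = 170.05375 / 0.1930875 ≈ 880.71
  x_2 = (0.127500·185 + 0.304500·65 + 0.136000·20 + 0.134250·90) / 0.1930875 = 58.1825 / 0.1930875 ≈ 301.33
  x_3 = (0.309750·185 + 0.240000·65 + 0.459125·20 + 0.258000·90) / 0.1930875 = 105.30625 / 0.1930875 ≈ 545.38
  x_4 = (0.333750·185 + 0.342750·65 + 0.356000·20 + 0.465000·90) / 0.1930875 = 132.9925 / 0.1930875 ≈ 688.77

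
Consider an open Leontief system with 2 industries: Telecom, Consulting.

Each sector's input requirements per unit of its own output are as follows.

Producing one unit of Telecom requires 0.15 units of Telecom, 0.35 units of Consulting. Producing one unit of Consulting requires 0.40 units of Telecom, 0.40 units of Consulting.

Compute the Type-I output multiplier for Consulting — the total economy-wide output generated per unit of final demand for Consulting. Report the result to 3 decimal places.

I − A =
  [   0.85    -0.40]
  [  -0.35     0.60]
det(I−A) = (0.85)(0.60) − (-0.40)(-0.35) = 0.3700
adj(I−A) = [[0.60, 0.40], [0.35, 0.85]]
(I − A)⁻¹ = adj(I−A) / det(I−A) ≈
  [   1.6216     1.0811]
  [   0.9459     2.2973]
The output multiplier for sector j is the column-j sum of the Leontief inverse (I − A)⁻¹ = adj(I−A) / det(I−A).
Column 2 of adj(I−A): (0.40, 0.85); det(I−A) = 0.3700.
m_2 = (0.40 + 0.85) / 0.3700 = 1.25 / 0.3700 ≈ 3.378.

m_2 = 3.378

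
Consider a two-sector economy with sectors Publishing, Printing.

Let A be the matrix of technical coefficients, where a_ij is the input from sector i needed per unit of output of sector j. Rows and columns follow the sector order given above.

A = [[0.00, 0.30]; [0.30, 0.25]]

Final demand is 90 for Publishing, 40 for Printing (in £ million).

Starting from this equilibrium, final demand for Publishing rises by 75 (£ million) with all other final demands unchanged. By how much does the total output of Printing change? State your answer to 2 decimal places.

I − A =
  [   1.00    -0.30]
  [  -0.30     0.75]
det(I−A) = (1.00)(0.75) − (-0.30)(-0.30) = 0.6600
adj(I−A) = [[0.75, 0.30], [0.30, 1.00]]
(I − A)⁻¹ = adj(I−A) / det(I−A) ≈
  [   1.1364     0.4545]
  [   0.4545     1.5152]
Δx = (I − A)⁻¹ Δd with Δd having +75 in the Publishing component and 0 elsewhere.
So Δx_2 = L_21 · (+75), where L_21 = adj(I−A)_21 / det(I−A) = 0.30 / 0.6600.
Δx_2 = 0.30 × (+75) / 0.6600 = 22.50 / 0.6600 ≈ 34.09.

Δx_2 = 34.09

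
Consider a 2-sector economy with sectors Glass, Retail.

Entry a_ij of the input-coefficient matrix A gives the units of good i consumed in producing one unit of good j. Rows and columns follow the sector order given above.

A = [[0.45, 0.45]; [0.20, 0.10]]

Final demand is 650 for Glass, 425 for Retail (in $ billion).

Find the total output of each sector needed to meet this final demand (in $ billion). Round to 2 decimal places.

I − A =
  [   0.55    -0.45]
  [  -0.20     0.90]
det(I−A) = (0.55)(0.90) − (-0.45)(-0.20) = 0.4050
adj(I−A) = [[0.90, 0.45], [0.20, 0.55]]
(I − A)⁻¹ = adj(I−A) / det(I−A) ≈
  [   2.2222     1.1111]
  [   0.4938     1.3580]
x = (I − A)⁻¹ d = adj(I−A)·d / det(I−A), with det(I−A) = 0.4050:
  x_1 = (0.90·650 + 0.45·425) / 0.4050 = 776.25 / 0.4050 ≈ 1916.67
  x_2 = (0.20·650 + 0.55·425) / 0.4050 = 363.75 / 0.4050 ≈ 898.15

x_1 = 1916.67, x_2 = 898.15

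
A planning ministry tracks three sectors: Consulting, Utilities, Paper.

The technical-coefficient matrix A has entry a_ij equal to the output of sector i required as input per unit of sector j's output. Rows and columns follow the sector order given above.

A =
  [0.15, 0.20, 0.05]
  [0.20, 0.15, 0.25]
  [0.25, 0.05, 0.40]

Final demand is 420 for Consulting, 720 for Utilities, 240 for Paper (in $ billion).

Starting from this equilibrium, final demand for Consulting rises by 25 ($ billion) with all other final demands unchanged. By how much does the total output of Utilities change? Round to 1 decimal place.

I − A =
  [   0.85    -0.20    -0.05]
  [  -0.20     0.85    -0.25]
  [  -0.25    -0.05     0.60]
Cofactors of I−A, C_ij = (−1)^(i+j)·(minor ij) (rows/columns in the sector order above):
  C_11 = (0.85)(0.60) − (-0.25)(-0.05) = 0.4975
  C_12 = −[(-0.20)(0.60) − (-0.25)(-0.25)] = 0.1825
  C_13 = (-0.20)(-0.05) − (0.85)(-0.25) = 0.2225
  C_21 = −[(-0.20)(0.60) − (-0.05)(-0.05)] = 0.1225
  C_22 = (0.85)(0.60) − (-0.05)(-0.25) = 0.4975
  C_23 = −[(0.85)(-0.05) − (-0.20)(-0.25)] = 0.0925
  C_31 = (-0.20)(-0.25) − (-0.05)(0.85) = 0.0925
  C_32 = −[(0.85)(-0.25) − (-0.05)(-0.20)] = 0.2225
  C_33 = (0.85)(0.85) − (-0.20)(-0.20) = 0.6825
det(I−A) = Σ_j (I−A)_1j·C_1j = (0.85)(0.4975) + (-0.20)(0.1825) + (-0.05)(0.2225) = 0.37525
adj(I−A) = Cᵀ =
  [ 0.4975   0.1225   0.0925]
  [ 0.1825   0.4975   0.2225]
  [ 0.2225   0.0925   0.6825]
(I − A)⁻¹ = adj(I−A) / det(I−A) ≈
  [   1.3258     0.3264     0.2465]
  [   0.4863     1.3258     0.5929]
  [   0.5929     0.2465     1.8188]
Δx = (I − A)⁻¹ Δd with Δd having +25 in the Consulting component and 0 elsewhere.
So Δx_U = L_UC · (+25), where L_UC = adj(I−A)_UC / det(I−A) = 0.1825 / 0.37525.
Δx_U = 0.1825 × (+25) / 0.37525 = 4.5625 / 0.37525 ≈ 12.2.

Δx_U = 12.2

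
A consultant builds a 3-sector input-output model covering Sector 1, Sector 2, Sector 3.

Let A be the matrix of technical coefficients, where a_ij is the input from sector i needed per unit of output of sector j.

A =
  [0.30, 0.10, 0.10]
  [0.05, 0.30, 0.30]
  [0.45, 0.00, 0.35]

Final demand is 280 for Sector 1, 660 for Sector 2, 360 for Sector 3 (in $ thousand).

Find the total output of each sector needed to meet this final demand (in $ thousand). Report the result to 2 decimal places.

I − A =
  [   0.70    -0.10    -0.10]
  [  -0.05     0.70    -0.30]
  [  -0.45     0.00     0.65]
Cofactors of I−A, C_ij = (−1)^(i+j)·(minor ij) (rows/columns in the sector order above):
  C_11 = (0.70)(0.65) − (-0.30)(0.00) = 0.4550
  C_12 = −[(-0.05)(0.65) − (-0.30)(-0.45)] = 0.1675
  C_13 = (-0.05)(0.00) − (0.70)(-0.45) = 0.3150
  C_21 = −[(-0.10)(0.65) − (-0.10)(0.00)] = 0.0650
  C_22 = (0.70)(0.65) − (-0.10)(-0.45) = 0.4100
  C_23 = −[(0.70)(0.00) − (-0.10)(-0.45)] = 0.0450
  C_31 = (-0.10)(-0.30) − (-0.10)(0.70) = 0.1000
  C_32 = −[(0.70)(-0.30) − (-0.10)(-0.05)] = 0.2150
  C_33 = (0.70)(0.70) − (-0.10)(-0.05) = 0.4850
det(I−A) = Σ_j (I−A)_1j·C_1j = (0.70)(0.4550) + (-0.10)(0.1675) + (-0.10)(0.3150) = 0.27025
adj(I−A) = Cᵀ =
  [ 0.4550   0.0650   0.1000]
  [ 0.1675   0.4100   0.2150]
  [ 0.3150   0.0450   0.4850]
(I − A)⁻¹ = adj(I−A) / det(I−A) ≈
  [   1.6836     0.2405     0.3700]
  [   0.6198     1.5171     0.7956]
  [   1.1656     0.1665     1.7946]
x = (I − A)⁻¹ d = adj(I−A)·d / det(I−A), with det(I−A) = 0.27025:
  x_1 = (0.4550·280 + 0.0650·660 + 0.1000·360) / 0.27025 = 206.30 / 0.27025 ≈ 763.37
  x_2 = (0.1675·280 + 0.4100·660 + 0.2150·360) / 0.27025 = 394.90 / 0.27025 ≈ 1461.24
  x_3 = (0.3150·280 + 0.0450·660 + 0.4850·360) / 0.27025 = 292.50 / 0.27025 ≈ 1082.33

x_1 = 763.37, x_2 = 1461.24, x_3 = 1082.33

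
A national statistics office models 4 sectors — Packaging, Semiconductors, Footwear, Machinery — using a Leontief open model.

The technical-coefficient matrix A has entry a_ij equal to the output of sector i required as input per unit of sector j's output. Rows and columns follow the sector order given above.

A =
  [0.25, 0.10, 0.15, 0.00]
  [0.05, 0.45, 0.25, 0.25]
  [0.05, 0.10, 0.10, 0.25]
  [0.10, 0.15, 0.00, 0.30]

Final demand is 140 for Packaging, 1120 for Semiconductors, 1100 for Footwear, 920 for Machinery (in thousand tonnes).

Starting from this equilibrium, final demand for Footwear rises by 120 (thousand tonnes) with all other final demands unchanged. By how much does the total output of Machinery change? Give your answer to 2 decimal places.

I − A =
  [   0.75    -0.10    -0.15     0.00]
  [  -0.05     0.55    -0.25    -0.25]
  [  -0.05    -0.10     0.90    -0.25]
  [  -0.10    -0.15     0.00     0.70]
Compute the cofactors C_ij = (−1)^(i+j)·(3×3 minor ij) of I−A; the adjugate is their transpose:
adj(I−A) = Cᵀ =
  [ 0.285875   0.079125   0.069625   0.053125]
  [ 0.069000   0.463500   0.140250   0.215625]
  [ 0.039000   0.086625   0.254625   0.121875]
  [ 0.055625   0.110625   0.040000   0.341875]
det(I−A) = Σ_j (I−A)_1j·C_1j = (0.75)(0.285875) + (-0.10)(0.069000) + (-0.15)(0.039000) + (0.00)(0.055625) = 0.20165625
(I − A)⁻¹ = adj(I−A) / det(I−A) ≈
  [   1.4176     0.3924     0.3453     0.2634]
  [   0.3422     2.2985     0.6955     1.0693]
  [   0.1934     0.4296     1.2627     0.6044]
  [   0.2758     0.5486     0.1984     1.6953]
Δx = (I − A)⁻¹ Δd with Δd having +120 in the Footwear component and 0 elsewhere.
So Δx_M = L_MF · (+120), where L_MF = adj(I−A)_MF / det(I−A) = 0.040000 / 0.20165625.
Δx_M = 0.040000 × (+120) / 0.20165625 = 4.80 / 0.20165625 ≈ 23.80.

Δx_M = 23.80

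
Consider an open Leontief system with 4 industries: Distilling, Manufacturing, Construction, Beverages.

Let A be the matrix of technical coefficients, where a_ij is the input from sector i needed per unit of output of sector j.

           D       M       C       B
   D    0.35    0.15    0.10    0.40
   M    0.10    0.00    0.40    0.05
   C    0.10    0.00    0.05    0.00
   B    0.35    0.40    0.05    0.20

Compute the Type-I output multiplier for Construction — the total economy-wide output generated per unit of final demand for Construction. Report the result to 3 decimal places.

m_C = 3.041

I − A =
  [   0.65    -0.15    -0.10    -0.40]
  [  -0.10     1.00    -0.40    -0.05]
  [  -0.10     0.00     0.95     0.00]
  [  -0.35    -0.40    -0.05     0.80]
Compute the cofactors C_ij = (−1)^(i+j)·(3×3 minor ij) of I−A; the adjugate is their transpose:
adj(I−A) = Cᵀ =
  [ 0.741000   0.266000   0.210375   0.387125]
  [ 0.124875   0.351000   0.165375   0.084375]
  [ 0.078000   0.028000   0.336375   0.040750]
  [ 0.391500   0.293625   0.195750   0.587250]
det(I−A) = Σ_j (I−A)_1j·C_1j = (0.65)(0.741000) + (-0.15)(0.124875) + (-0.10)(0.078000) + (-0.40)(0.391500) = 0.29851875
(I − A)⁻¹ = adj(I−A) / det(I−A) ≈
  [   2.4823     0.8911     0.7047     1.2968]
  [   0.4183     1.1758     0.5540     0.2826]
  [   0.2613     0.0938     1.1268     0.1365]
  [   1.3115     0.9836     0.6557     1.9672]
The output multiplier for sector j is the column-j sum of the Leontief inverse (I − A)⁻¹ = adj(I−A) / det(I−A).
Column C of adj(I−A): (0.210375, 0.165375, 0.336375, 0.195750); det(I−A) = 0.29851875.
m_C = (0.210375 + 0.165375 + 0.336375 + 0.195750) / 0.29851875 = 0.907875 / 0.29851875 ≈ 3.041.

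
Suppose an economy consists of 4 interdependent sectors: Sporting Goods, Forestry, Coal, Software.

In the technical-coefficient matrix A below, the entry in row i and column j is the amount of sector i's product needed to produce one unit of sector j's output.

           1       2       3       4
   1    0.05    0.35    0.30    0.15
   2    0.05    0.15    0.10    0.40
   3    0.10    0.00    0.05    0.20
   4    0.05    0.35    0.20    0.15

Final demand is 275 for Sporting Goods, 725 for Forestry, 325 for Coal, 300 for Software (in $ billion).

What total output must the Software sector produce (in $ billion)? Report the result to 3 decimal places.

I − A =
  [   0.95    -0.35    -0.30    -0.15]
  [  -0.05     0.85    -0.10    -0.40]
  [  -0.10     0.00     0.95    -0.20]
  [  -0.05    -0.35    -0.20     0.85]
Compute the cofactors C_ij = (−1)^(i+j)·(3×3 minor ij) of I−A; the adjugate is their transpose:
adj(I−A) = Cᵀ =
  [ 0.512375   0.339500   0.263250   0.312125]
  [ 0.074875   0.690500   0.176250   0.379625]
  [ 0.070250   0.105000   0.522500   0.184750]
  [ 0.077500   0.329000   0.211000   0.721500]
det(I−A) = Σ_j (I−A)_1j·C_1j = (0.95)(0.512375) + (-0.35)(0.074875) + (-0.30)(0.070250) + (-0.15)(0.077500) = 0.42785
(I − A)⁻¹ = adj(I−A) / det(I−A) ≈
  [   1.1976     0.7935     0.6153     0.7295]
  [   0.1750     1.6139     0.4119     0.8873]
  [   0.1642     0.2454     1.2212     0.4318]
  [   0.1811     0.7690     0.4932     1.6863]
x = (I − A)⁻¹ d = adj(I−A)·d / det(I−A), with det(I−A) = 0.42785:
  x_1 = (0.512375·275 + 0.339500·725 + 0.263250·325 + 0.312125·300) / 0.42785 = 566.234375 / 0.42785 ≈ 1323.441
  x_2 = (0.074875·275 + 0.690500·725 + 0.176250·325 + 0.379625·300) / 0.42785 = 692.371875 / 0.42785 ≈ 1618.258
  x_3 = (0.070250·275 + 0.105000·725 + 0.522500·325 + 0.184750·300) / 0.42785 = 320.68125 / 0.42785 ≈ 749.518
  x_4 = (0.077500·275 + 0.329000·725 + 0.211000·325 + 0.721500·300) / 0.42785 = 544.8625 / 0.42785 ≈ 1273.490

x_4 = 1273.490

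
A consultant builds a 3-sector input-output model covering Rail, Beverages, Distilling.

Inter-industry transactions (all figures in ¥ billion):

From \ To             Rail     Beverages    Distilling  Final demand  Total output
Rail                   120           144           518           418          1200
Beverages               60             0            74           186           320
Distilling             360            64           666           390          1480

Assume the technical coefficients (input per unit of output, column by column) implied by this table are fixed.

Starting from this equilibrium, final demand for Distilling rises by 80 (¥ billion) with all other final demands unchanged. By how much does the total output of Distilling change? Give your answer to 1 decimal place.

Δx_3 = 195.9

Technical coefficients a_ij = z_ij / X_j:
  a_11 = 120/1200 = 0.10, a_21 = 60/1200 = 0.05, a_31 = 360/1200 = 0.30
  a_12 = 144/320 = 0.45, a_22 = 0/320 = 0.00, a_32 = 64/320 = 0.20
  a_13 = 518/1480 = 0.35, a_23 = 74/1480 = 0.05, a_33 = 666/1480 = 0.45
I − A =
  [   0.90    -0.45    -0.35]
  [  -0.05     1.00    -0.05]
  [  -0.30    -0.20     0.55]
Cofactors of I−A, C_ij = (−1)^(i+j)·(minor ij) (rows/columns in the sector order above):
  C_11 = (1.00)(0.55) − (-0.05)(-0.20) = 0.5400
  C_12 = −[(-0.05)(0.55) − (-0.05)(-0.30)] = 0.0425
  C_13 = (-0.05)(-0.20) − (1.00)(-0.30) = 0.3100
  C_21 = −[(-0.45)(0.55) − (-0.35)(-0.20)] = 0.3175
  C_22 = (0.90)(0.55) − (-0.35)(-0.30) = 0.3900
  C_23 = −[(0.90)(-0.20) − (-0.45)(-0.30)] = 0.3150
  C_31 = (-0.45)(-0.05) − (-0.35)(1.00) = 0.3725
  C_32 = −[(0.90)(-0.05) − (-0.35)(-0.05)] = 0.0625
  C_33 = (0.90)(1.00) − (-0.45)(-0.05) = 0.8775
det(I−A) = Σ_j (I−A)_1j·C_1j = (0.90)(0.5400) + (-0.45)(0.0425) + (-0.35)(0.3100) = 0.358375
adj(I−A) = Cᵀ =
  [ 0.5400   0.3175   0.3725]
  [ 0.0425   0.3900   0.0625]
  [ 0.3100   0.3150   0.8775]
(I − A)⁻¹ = adj(I−A) / det(I−A) ≈
  [   1.5068     0.8859     1.0394]
  [   0.1186     1.0882     0.1744]
  [   0.8650     0.8790     2.4486]
Δx = (I − A)⁻¹ Δd with Δd having +80 in the Distilling component and 0 elsewhere.
So Δx_3 = L_33 · (+80), where L_33 = adj(I−A)_33 / det(I−A) = 0.8775 / 0.358375.
Δx_3 = 0.8775 × (+80) / 0.358375 = 70.20 / 0.358375 ≈ 195.9.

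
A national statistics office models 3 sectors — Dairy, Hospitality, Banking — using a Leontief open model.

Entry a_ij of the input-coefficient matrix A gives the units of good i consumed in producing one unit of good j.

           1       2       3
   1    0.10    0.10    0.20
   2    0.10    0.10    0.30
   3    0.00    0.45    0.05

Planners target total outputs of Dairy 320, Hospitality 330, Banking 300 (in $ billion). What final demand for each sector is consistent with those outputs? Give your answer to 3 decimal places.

I − A =
  [   0.90    -0.10    -0.20]
  [  -0.10     0.90    -0.30]
  [   0.00    -0.45     0.95]
d = (I − A) x:
  d_1 = (+0.90)·320 + (-0.10)·330 + (-0.20)·300 = 195.000
  d_2 = (-0.10)·320 + (+0.90)·330 + (-0.30)·300 = 175.000
  d_3 = (+0.00)·320 + (-0.45)·330 + (+0.95)·300 = 136.500

d_1 = 195.000, d_2 = 175.000, d_3 = 136.500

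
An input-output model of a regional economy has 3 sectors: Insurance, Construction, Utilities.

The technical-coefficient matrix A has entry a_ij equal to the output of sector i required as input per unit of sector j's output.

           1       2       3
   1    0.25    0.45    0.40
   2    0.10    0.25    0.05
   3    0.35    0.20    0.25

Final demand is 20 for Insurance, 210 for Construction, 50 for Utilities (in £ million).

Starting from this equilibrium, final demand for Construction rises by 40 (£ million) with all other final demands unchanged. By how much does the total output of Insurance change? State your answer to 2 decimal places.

I − A =
  [   0.75    -0.45    -0.40]
  [  -0.10     0.75    -0.05]
  [  -0.35    -0.20     0.75]
Cofactors of I−A, C_ij = (−1)^(i+j)·(minor ij) (rows/columns in the sector order above):
  C_11 = (0.75)(0.75) − (-0.05)(-0.20) = 0.5525
  C_12 = −[(-0.10)(0.75) − (-0.05)(-0.35)] = 0.0925
  C_13 = (-0.10)(-0.20) − (0.75)(-0.35) = 0.2825
  C_21 = −[(-0.45)(0.75) − (-0.40)(-0.20)] = 0.4175
  C_22 = (0.75)(0.75) − (-0.40)(-0.35) = 0.4225
  C_23 = −[(0.75)(-0.20) − (-0.45)(-0.35)] = 0.3075
  C_31 = (-0.45)(-0.05) − (-0.40)(0.75) = 0.3225
  C_32 = −[(0.75)(-0.05) − (-0.40)(-0.10)] = 0.0775
  C_33 = (0.75)(0.75) − (-0.45)(-0.10) = 0.5175
det(I−A) = Σ_j (I−A)_1j·C_1j = (0.75)(0.5525) + (-0.45)(0.0925) + (-0.40)(0.2825) = 0.25975
adj(I−A) = Cᵀ =
  [ 0.5525   0.4175   0.3225]
  [ 0.0925   0.4225   0.0775]
  [ 0.2825   0.3075   0.5175]
(I − A)⁻¹ = adj(I−A) / det(I−A) ≈
  [   2.1270     1.6073     1.2416]
  [   0.3561     1.6266     0.2984]
  [   1.0876     1.1838     1.9923]
Δx = (I − A)⁻¹ Δd with Δd having +40 in the Construction component and 0 elsewhere.
So Δx_1 = L_12 · (+40), where L_12 = adj(I−A)_12 / det(I−A) = 0.4175 / 0.25975.
Δx_1 = 0.4175 × (+40) / 0.25975 = 16.70 / 0.25975 ≈ 64.29.

Δx_1 = 64.29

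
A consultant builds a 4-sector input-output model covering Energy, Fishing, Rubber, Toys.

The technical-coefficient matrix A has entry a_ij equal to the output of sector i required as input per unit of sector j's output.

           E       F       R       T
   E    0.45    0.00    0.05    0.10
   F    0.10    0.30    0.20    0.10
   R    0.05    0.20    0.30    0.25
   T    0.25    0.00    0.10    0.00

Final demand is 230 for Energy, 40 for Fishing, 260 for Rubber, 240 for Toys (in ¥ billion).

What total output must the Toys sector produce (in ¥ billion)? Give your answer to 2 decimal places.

x_T = 449.09

I − A =
  [   0.55     0.00    -0.05    -0.10]
  [  -0.10     0.70    -0.20    -0.10]
  [  -0.05    -0.20     0.70    -0.25]
  [  -0.25     0.00    -0.10     1.00]
Compute the cofactors C_ij = (−1)^(i+j)·(3×3 minor ij) of I−A; the adjugate is their transpose:
adj(I−A) = Cᵀ =
  [ 0.430500   0.012000   0.042000   0.054750]
  [ 0.108000   0.347625   0.117750   0.075000]
  [ 0.103750   0.105000   0.367500   0.112750]
  [ 0.118000   0.013500   0.047250   0.244750]
det(I−A) = Σ_j (I−A)_1j·C_1j = (0.55)(0.430500) + (0.00)(0.108000) + (-0.05)(0.103750) + (-0.10)(0.118000) = 0.2197875
(I − A)⁻¹ = adj(I−A) / det(I−A) ≈
  [   1.9587     0.0546     0.1911     0.2491]
  [   0.4914     1.5816     0.5357     0.3412]
  [   0.4720     0.4777     1.6721     0.5130]
  [   0.5369     0.0614     0.2150     1.1136]
x = (I − A)⁻¹ d = adj(I−A)·d / det(I−A), with det(I−A) = 0.2197875:
  x_E = (0.430500·230 + 0.012000·40 + 0.042000·260 + 0.054750·240) / 0.2197875 = 123.555 / 0.2197875 ≈ 562.16
  x_F = (0.108000·230 + 0.347625·40 + 0.117750·260 + 0.075000·240) / 0.2197875 = 87.36 / 0.2197875 ≈ 397.47
  x_R = (0.103750·230 + 0.105000·40 + 0.367500·260 + 0.112750·240) / 0.2197875 = 150.6725 / 0.2197875 ≈ 685.54
  x_T = (0.118000·230 + 0.013500·40 + 0.047250·260 + 0.244750·240) / 0.2197875 = 98.705 / 0.2197875 ≈ 449.09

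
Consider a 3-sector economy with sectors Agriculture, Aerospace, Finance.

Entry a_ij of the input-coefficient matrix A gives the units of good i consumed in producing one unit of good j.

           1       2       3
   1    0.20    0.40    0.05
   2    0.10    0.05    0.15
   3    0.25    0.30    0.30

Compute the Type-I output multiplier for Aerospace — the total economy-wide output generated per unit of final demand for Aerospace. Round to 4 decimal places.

m_2 = 2.6898

I − A =
  [   0.80    -0.40    -0.05]
  [  -0.10     0.95    -0.15]
  [  -0.25    -0.30     0.70]
Cofactors of I−A, C_ij = (−1)^(i+j)·(minor ij) (rows/columns in the sector order above):
  C_11 = (0.95)(0.70) − (-0.15)(-0.30) = 0.6200
  C_12 = −[(-0.10)(0.70) − (-0.15)(-0.25)] = 0.1075
  C_13 = (-0.10)(-0.30) − (0.95)(-0.25) = 0.2675
  C_21 = −[(-0.40)(0.70) − (-0.05)(-0.30)] = 0.2950
  C_22 = (0.80)(0.70) − (-0.05)(-0.25) = 0.5475
  C_23 = −[(0.80)(-0.30) − (-0.40)(-0.25)] = 0.3400
  C_31 = (-0.40)(-0.15) − (-0.05)(0.95) = 0.1075
  C_32 = −[(0.80)(-0.15) − (-0.05)(-0.10)] = 0.1250
  C_33 = (0.80)(0.95) − (-0.40)(-0.10) = 0.7200
det(I−A) = Σ_j (I−A)_1j·C_1j = (0.80)(0.6200) + (-0.40)(0.1075) + (-0.05)(0.2675) = 0.439625
adj(I−A) = Cᵀ =
  [ 0.6200   0.2950   0.1075]
  [ 0.1075   0.5475   0.1250]
  [ 0.2675   0.3400   0.7200]
(I − A)⁻¹ = adj(I−A) / det(I−A) ≈
  [   1.41029     0.67103     0.24453]
  [   0.24453     1.24538     0.28433]
  [   0.60847     0.77339     1.63776]
The output multiplier for sector j is the column-j sum of the Leontief inverse (I − A)⁻¹ = adj(I−A) / det(I−A).
Column 2 of adj(I−A): (0.2950, 0.5475, 0.3400); det(I−A) = 0.439625.
m_2 = (0.2950 + 0.5475 + 0.3400) / 0.439625 = 1.1825 / 0.439625 ≈ 2.6898.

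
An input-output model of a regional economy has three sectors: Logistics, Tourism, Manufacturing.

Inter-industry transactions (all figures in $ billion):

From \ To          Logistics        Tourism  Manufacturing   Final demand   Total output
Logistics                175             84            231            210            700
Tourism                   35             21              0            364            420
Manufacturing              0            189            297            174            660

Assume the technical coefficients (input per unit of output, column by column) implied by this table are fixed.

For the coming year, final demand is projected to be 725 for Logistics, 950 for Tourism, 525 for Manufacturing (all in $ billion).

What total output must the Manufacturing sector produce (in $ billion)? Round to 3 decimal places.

x_3 = 1864.597

Technical coefficients a_ij = z_ij / X_j:
  a_11 = 175/700 = 0.25, a_21 = 35/700 = 0.05, a_31 = 0/700 = 0.00
  a_12 = 84/420 = 0.20, a_22 = 21/420 = 0.05, a_32 = 189/420 = 0.45
  a_13 = 231/660 = 0.35, a_23 = 0/660 = 0.00, a_33 = 297/660 = 0.45
I − A =
  [   0.75    -0.20    -0.35]
  [  -0.05     0.95     0.00]
  [   0.00    -0.45     0.55]
Cofactors of I−A, C_ij = (−1)^(i+j)·(minor ij) (rows/columns in the sector order above):
  C_11 = (0.95)(0.55) − (0.00)(-0.45) = 0.5225
  C_12 = −[(-0.05)(0.55) − (0.00)(0.00)] = 0.0275
  C_13 = (-0.05)(-0.45) − (0.95)(0.00) = 0.0225
  C_21 = −[(-0.20)(0.55) − (-0.35)(-0.45)] = 0.2675
  C_22 = (0.75)(0.55) − (-0.35)(0.00) = 0.4125
  C_23 = −[(0.75)(-0.45) − (-0.20)(0.00)] = 0.3375
  C_31 = (-0.20)(0.00) − (-0.35)(0.95) = 0.3325
  C_32 = −[(0.75)(0.00) − (-0.35)(-0.05)] = 0.0175
  C_33 = (0.75)(0.95) − (-0.20)(-0.05) = 0.7025
det(I−A) = Σ_j (I−A)_1j·C_1j = (0.75)(0.5225) + (-0.20)(0.0275) + (-0.35)(0.0225) = 0.3785
adj(I−A) = Cᵀ =
  [ 0.5225   0.2675   0.3325]
  [ 0.0275   0.4125   0.0175]
  [ 0.0225   0.3375   0.7025]
(I − A)⁻¹ = adj(I−A) / det(I−A) ≈
  [   1.3804     0.7067     0.8785]
  [   0.0727     1.0898     0.0462]
  [   0.0594     0.8917     1.8560]
x = (I − A)⁻¹ d = adj(I−A)·d / det(I−A), with det(I−A) = 0.3785:
  x_1 = (0.5225·725 + 0.2675·950 + 0.3325·525) / 0.3785 = 807.50 / 0.3785 ≈ 2133.421
  x_2 = (0.0275·725 + 0.4125·950 + 0.0175·525) / 0.3785 = 421.00 / 0.3785 ≈ 1112.285
  x_3 = (0.0225·725 + 0.3375·950 + 0.7025·525) / 0.3785 = 705.75 / 0.3785 ≈ 1864.597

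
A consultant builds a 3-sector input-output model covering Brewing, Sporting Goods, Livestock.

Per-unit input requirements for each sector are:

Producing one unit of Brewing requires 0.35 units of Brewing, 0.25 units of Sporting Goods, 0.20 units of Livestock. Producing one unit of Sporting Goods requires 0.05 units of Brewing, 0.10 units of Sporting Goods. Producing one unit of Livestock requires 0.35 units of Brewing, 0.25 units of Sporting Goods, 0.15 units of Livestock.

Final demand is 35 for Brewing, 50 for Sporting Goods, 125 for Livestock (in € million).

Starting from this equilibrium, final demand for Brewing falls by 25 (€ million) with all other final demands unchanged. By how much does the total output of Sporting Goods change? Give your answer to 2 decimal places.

Δx_S = -15.58

I − A =
  [   0.65    -0.05    -0.35]
  [  -0.25     0.90    -0.25]
  [  -0.20     0.00     0.85]
Cofactors of I−A, C_ij = (−1)^(i+j)·(minor ij) (rows/columns in the sector order above):
  C_11 = (0.90)(0.85) − (-0.25)(0.00) = 0.7650
  C_12 = −[(-0.25)(0.85) − (-0.25)(-0.20)] = 0.2625
  C_13 = (-0.25)(0.00) − (0.90)(-0.20) = 0.1800
  C_21 = −[(-0.05)(0.85) − (-0.35)(0.00)] = 0.0425
  C_22 = (0.65)(0.85) − (-0.35)(-0.20) = 0.4825
  C_23 = −[(0.65)(0.00) − (-0.05)(-0.20)] = 0.0100
  C_31 = (-0.05)(-0.25) − (-0.35)(0.90) = 0.3275
  C_32 = −[(0.65)(-0.25) − (-0.35)(-0.25)] = 0.2500
  C_33 = (0.65)(0.90) − (-0.05)(-0.25) = 0.5725
det(I−A) = Σ_j (I−A)_1j·C_1j = (0.65)(0.7650) + (-0.05)(0.2625) + (-0.35)(0.1800) = 0.421125
adj(I−A) = Cᵀ =
  [ 0.7650   0.0425   0.3275]
  [ 0.2625   0.4825   0.2500]
  [ 0.1800   0.0100   0.5725]
(I − A)⁻¹ = adj(I−A) / det(I−A) ≈
  [   1.8166     0.1009     0.7777]
  [   0.6233     1.1457     0.5936]
  [   0.4274     0.0237     1.3595]
Δx = (I − A)⁻¹ Δd with Δd having -25 in the Brewing component and 0 elsewhere.
So Δx_S = L_SB · (-25), where L_SB = adj(I−A)_SB / det(I−A) = 0.2625 / 0.421125.
Δx_S = 0.2625 × (-25) / 0.421125 = -6.5625 / 0.421125 ≈ -15.58.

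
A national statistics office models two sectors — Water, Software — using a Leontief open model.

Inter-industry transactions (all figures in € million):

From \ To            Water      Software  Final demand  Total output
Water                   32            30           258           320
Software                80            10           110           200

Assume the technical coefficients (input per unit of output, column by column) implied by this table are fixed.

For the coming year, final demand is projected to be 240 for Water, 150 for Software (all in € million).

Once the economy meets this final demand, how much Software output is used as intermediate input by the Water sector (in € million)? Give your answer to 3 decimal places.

z_SW = 76.606

Technical coefficients a_ij = z_ij / X_j:
  a_WW = 32/320 = 0.10, a_SW = 80/320 = 0.25
  a_WS = 30/200 = 0.15, a_SS = 10/200 = 0.05
I − A =
  [   0.90    -0.15]
  [  -0.25     0.95]
det(I−A) = (0.90)(0.95) − (-0.15)(-0.25) = 0.8175
adj(I−A) = [[0.95, 0.15], [0.25, 0.90]]
(I − A)⁻¹ = adj(I−A) / det(I−A) ≈
  [   1.1621     0.1835]
  [   0.3058     1.1009]
First solve x = (I − A)⁻¹ d = adj(I−A)·d / det(I−A); in particular x_W = (0.95·240 + 0.15·150) / 0.8175 = 250.50 / 0.8175 ≈ 306.42202.
Intermediate flow from S to W: z_SW = a_SW · x_W = 0.25 × 250.50 / 0.8175 = 62.625 / 0.8175 ≈ 76.606.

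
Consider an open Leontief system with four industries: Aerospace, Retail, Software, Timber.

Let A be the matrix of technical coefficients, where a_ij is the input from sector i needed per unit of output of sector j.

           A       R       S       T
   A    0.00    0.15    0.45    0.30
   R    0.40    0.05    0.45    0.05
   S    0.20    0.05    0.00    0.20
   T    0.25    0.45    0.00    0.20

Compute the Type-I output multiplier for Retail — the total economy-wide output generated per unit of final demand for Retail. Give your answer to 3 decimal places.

m_R = 4.299

I − A =
  [   1.00    -0.15    -0.45    -0.30]
  [  -0.40     0.95    -0.45    -0.05]
  [  -0.20    -0.05     1.00    -0.20]
  [  -0.25    -0.45     0.00     0.80]
Compute the cofactors C_ij = (−1)^(i+j)·(3×3 minor ij) of I−A; the adjugate is their transpose:
adj(I−A) = Cᵀ =
  [ 0.679000   0.313500   0.446625   0.385875]
  [ 0.427000   0.630500   0.475875   0.318500]
  [ 0.247625   0.184750   0.562375   0.245000]
  [ 0.452375   0.452625   0.407250   0.759500]
det(I−A) = Σ_j (I−A)_1j·C_1j = (1.00)(0.679000) + (-0.15)(0.427000) + (-0.45)(0.247625) + (-0.30)(0.452375) = 0.36780625
(I − A)⁻¹ = adj(I−A) / det(I−A) ≈
  [   1.8461     0.8524     1.2143     1.0491]
  [   1.1609     1.7142     1.2938     0.8659]
  [   0.6732     0.5023     1.5290     0.6661]
  [   1.2299     1.2306     1.1072     2.0649]
The output multiplier for sector j is the column-j sum of the Leontief inverse (I − A)⁻¹ = adj(I−A) / det(I−A).
Column R of adj(I−A): (0.313500, 0.630500, 0.184750, 0.452625); det(I−A) = 0.36780625.
m_R = (0.313500 + 0.630500 + 0.184750 + 0.452625) / 0.36780625 = 1.581375 / 0.36780625 ≈ 4.299.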